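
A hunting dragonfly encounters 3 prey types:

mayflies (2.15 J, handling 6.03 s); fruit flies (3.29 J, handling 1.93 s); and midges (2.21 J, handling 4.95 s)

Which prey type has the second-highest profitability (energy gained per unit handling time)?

midges

Profitability E/h (J/s): mayflies = 2.15/6.03 = 0.357, fruit flies = 3.29/1.93 = 1.7, midges = 2.21/4.95 = 0.446.
Ranked: fruit flies > midges > mayflies.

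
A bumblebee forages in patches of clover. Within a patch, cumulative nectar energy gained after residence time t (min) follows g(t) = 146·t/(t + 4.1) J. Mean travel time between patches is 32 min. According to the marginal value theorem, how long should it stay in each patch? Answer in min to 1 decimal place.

11.5 min

Maximise g(t)/(T+t): set derivative to zero → g'(t)(T+t) = g(t).
g'(t) = 146·4.1/(t + 4.1)². Setting 146·4.1/(t+4.1)² = 146t/[(t+4.1)(32+t)] gives 4.1(32+t) = t(t+4.1), so t² = 4.1×32 = 131.2.
t* = √131.2 = 11.45 min.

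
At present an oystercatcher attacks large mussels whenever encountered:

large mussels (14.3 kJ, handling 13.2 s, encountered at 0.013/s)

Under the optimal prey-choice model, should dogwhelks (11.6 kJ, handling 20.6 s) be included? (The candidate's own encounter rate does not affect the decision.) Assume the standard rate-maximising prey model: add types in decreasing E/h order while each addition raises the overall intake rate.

Yes

Intake rate on the current diet: R = (0.013×14.3) / (1 + 0.013×13.2) = 0.1859/1.172 = 0.1587 kJ/s.
dogwhelks: E/h = 11.6/20.6 = 0.5631 kJ/s.
0.5631 > 0.1587, so adding dogwhelks raises the average — include it.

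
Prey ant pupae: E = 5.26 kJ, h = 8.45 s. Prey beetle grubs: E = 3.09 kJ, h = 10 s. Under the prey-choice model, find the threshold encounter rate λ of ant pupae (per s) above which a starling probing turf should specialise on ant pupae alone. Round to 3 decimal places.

0.117 per s

At the threshold, the rate on ant pupae alone equals the profitability of beetle grubs: λ·5.26/(1 + λ·8.45) = 3.09/10 = 0.309.
Rearranging, λ(5.26 − 0.309×8.45) = 0.309, so λ = 0.309/2.649 = 0.1166 per s.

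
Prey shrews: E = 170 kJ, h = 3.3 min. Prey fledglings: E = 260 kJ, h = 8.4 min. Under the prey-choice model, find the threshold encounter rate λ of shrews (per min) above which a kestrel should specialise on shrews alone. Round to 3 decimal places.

0.456 per min

At the threshold, the rate on shrews alone equals the profitability of fledglings: λ·170/(1 + λ·3.3) = 260/8.4 = 30.95.
Rearranging, λ(170 − 30.95×3.3) = 30.95, so λ = 30.95/67.86 = 0.4561 per min.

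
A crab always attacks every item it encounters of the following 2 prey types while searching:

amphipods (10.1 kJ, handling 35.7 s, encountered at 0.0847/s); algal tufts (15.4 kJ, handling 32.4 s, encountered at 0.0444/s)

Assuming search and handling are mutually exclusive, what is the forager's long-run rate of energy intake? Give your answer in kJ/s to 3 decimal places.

0.282 kJ/s

R = Σλ_iE_i / (1 + Σλ_ih_i)
Numerator: 0.0847×10.1 + 0.0444×15.4 = 1.539
Denominator: 1 + 0.0847×35.7 + 0.0444×32.4 = 5.462
R = 1.539/5.462 = 0.2818 kJ/s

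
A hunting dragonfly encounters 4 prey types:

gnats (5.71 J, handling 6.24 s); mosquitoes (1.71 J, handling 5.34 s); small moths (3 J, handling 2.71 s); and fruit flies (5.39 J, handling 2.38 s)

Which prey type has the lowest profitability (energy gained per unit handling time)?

In descending order of E/h:
fruit flies: 5.39/2.38 = 2.26 J/s
small moths: 3/2.71 = 1.11 J/s
gnats: 5.71/6.24 = 0.915 J/s
mosquitoes: 1.71/5.34 = 0.32 J/s

mosquitoes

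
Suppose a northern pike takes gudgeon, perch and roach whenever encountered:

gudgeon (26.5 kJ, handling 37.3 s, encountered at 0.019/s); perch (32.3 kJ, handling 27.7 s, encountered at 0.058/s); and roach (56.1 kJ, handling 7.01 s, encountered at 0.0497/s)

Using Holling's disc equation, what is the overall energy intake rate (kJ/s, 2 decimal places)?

1.41 kJ/s

Energy encountered per unit search time: 0.019×26.5 + 0.058×32.3 + 0.0497×56.1 = 5.165 kJ/s.
Handling time per unit search time: 0.019×37.3 + 0.058×27.7 + 0.0497×7.01 = 2.664.
Rate = 5.165/(1 + 2.664) = 1.41 kJ/s.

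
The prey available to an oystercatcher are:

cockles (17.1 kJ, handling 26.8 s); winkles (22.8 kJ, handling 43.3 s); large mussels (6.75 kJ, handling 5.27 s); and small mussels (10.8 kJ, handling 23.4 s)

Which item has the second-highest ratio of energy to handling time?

cockles

In descending order of E/h:
large mussels: 6.75/5.27 = 1.28 kJ/s
cockles: 17.1/26.8 = 0.638 kJ/s
winkles: 22.8/43.3 = 0.527 kJ/s
small mussels: 10.8/23.4 = 0.462 kJ/s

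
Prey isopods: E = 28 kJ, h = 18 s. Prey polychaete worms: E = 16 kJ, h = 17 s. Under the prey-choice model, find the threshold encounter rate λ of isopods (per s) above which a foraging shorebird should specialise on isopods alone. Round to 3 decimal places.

0.085 per s

At the threshold, the rate on isopods alone equals the profitability of polychaete worms: λ·28/(1 + λ·18) = 16/17 = 0.9412.
Rearranging, λ(28 − 0.9412×18) = 0.9412, so λ = 0.9412/11.06 = 0.08511 per s.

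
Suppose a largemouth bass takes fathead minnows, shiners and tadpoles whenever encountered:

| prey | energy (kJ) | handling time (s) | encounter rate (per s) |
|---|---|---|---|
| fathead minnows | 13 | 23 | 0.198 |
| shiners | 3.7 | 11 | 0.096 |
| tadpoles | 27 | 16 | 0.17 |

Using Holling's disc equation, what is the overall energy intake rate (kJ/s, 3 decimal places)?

0.806 kJ/s

R = (0.198×13 + 0.096×3.7 + 0.17×27) / (1 + 0.198×23 + 0.096×11 + 0.17×16) = 7.519/9.33 = 0.8059 kJ/s.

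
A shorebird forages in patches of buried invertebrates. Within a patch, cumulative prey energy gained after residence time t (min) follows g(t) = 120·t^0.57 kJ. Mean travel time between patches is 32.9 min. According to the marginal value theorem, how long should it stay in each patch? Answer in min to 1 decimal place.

43.6 min

Optimal t* satisfies g'(t*) = g(t*)/(T + t*).
g'(t) = 0.57·120·t^-0.43. Setting 0.57·120·t^-0.43 = 120·t^0.57/(32.9+t) gives 0.57(32.9+t) = t, so 0.43·t = 0.57×32.9.
t* = 0.57×32.9/0.43 = 43.61 min.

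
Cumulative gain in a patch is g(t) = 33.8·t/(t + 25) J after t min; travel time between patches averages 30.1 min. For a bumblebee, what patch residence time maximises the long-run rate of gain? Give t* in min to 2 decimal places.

Optimal t* satisfies g'(t*) = g(t*)/(T + t*).
g'(t) = 33.8·25/(t + 25)². Setting 33.8·25/(t+25)² = 33.8t/[(t+25)(30.1+t)] gives 25(30.1+t) = t(t+25), so t² = 25×30.1 = 752.5.
t* = √752.5 = 27.43 min.

27.43 min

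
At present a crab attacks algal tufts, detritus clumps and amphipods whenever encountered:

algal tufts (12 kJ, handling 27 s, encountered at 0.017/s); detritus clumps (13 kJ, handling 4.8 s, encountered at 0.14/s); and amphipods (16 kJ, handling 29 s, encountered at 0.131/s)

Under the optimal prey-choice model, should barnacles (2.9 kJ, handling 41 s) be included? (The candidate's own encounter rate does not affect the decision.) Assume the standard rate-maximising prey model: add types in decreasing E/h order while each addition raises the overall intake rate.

Intake rate on the current diet: R = (0.017×12 + 0.14×13 + 0.131×16) / (1 + 0.017×27 + 0.14×4.8 + 0.131×29) = 4.12/5.93 = 0.6948 kJ/s.
Profitability of barnacles: 2.9/41 = 0.07073 kJ/s.
0.07073 < 0.6948, so adding barnacles would lower the average — exclude it.

No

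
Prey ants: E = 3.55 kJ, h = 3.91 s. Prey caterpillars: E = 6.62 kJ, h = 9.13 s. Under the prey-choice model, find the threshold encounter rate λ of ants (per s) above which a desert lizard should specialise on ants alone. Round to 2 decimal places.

The zero-one rule: include caterpillars iff E₂/h₂ > λE₁/(1+λh₁). Equality gives the switch point.
λE₁h₂ = E₂ + λE₂h₁ ⇒ λ = E₂/(E₁h₂ − E₂h₁) = 6.62/(32.41 − 25.88) = 1.014 per s.

1.01 per s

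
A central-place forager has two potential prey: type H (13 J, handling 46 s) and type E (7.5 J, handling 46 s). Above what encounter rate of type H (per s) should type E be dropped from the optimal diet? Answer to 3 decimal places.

0.030 per s

Drop type E once their profitability E₂/h₂ falls below the rate achievable on type H alone: E₂/h₂ = λE₁/(1 + λh₁).
Solve for λ: λE₁h₂ = E₂(1 + λh₁) → λ(E₁h₂ − E₂h₁) = E₂ → λ = E₂/(E₁h₂ − E₂h₁).
λ = 7.5/(13×46 − 7.5×46) = 7.5/253 = 0.02964 per s.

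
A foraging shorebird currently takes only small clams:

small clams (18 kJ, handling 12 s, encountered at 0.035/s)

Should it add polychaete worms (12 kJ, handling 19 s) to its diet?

On small clams alone, R = ΣλE/(1+Σλh) = 0.63/1.42 = 0.4437 kJ/s.
polychaete worms: E/h = 12/19 = 0.6316 kJ/s.
Since 0.6316 > R, including polychaete worms increases the long-run rate.

Yes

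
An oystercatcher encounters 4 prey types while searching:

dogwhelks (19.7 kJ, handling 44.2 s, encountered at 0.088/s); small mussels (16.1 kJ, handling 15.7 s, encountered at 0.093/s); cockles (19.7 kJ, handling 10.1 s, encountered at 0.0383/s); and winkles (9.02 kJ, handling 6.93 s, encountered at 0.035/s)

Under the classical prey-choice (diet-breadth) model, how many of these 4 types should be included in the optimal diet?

Rank by E/h (kJ/s): cockles 1.95, winkles 1.3, small mussels 1.03, dogwhelks 0.446. Include each in turn until the next type's E/h falls below the running intake rate.
Rate on top 1: 0.5441. winkles: 1.3 > 0.5441 → include.
Rate on top 2: 0.6568. small mussels: 1.03 > 0.6568 → include.
Rate on top 3: 0.831. dogwhelks: 0.446 < 0.831 → exclude; stop.
Optimal diet: cockles, winkles, small mussels — 3 of 4 types.

3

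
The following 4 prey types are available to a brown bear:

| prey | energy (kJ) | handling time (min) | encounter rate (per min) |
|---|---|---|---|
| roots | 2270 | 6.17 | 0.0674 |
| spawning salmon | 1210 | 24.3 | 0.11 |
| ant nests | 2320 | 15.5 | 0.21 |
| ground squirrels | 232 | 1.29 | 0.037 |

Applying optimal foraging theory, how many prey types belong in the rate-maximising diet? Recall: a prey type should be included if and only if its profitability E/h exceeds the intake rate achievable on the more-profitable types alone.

Profitabilities (E/h, kJ/min): roots 368, ground squirrels 180, ant nests 150, spawning salmon 49.8. Add prey in this order while the next type's profitability exceeds the intake rate on those already taken.
Rate on top 1: 108.1. ground squirrels: 180 > 108.1 → include.
Rate on top 2: 110.4. ant nests: 150 > 110.4 → include.
Rate on top 3: 137.5. spawning salmon: 49.8 < 137.5 → exclude; stop.
Optimal diet: roots, ground squirrels, ant nests — 3 of 4 types.

3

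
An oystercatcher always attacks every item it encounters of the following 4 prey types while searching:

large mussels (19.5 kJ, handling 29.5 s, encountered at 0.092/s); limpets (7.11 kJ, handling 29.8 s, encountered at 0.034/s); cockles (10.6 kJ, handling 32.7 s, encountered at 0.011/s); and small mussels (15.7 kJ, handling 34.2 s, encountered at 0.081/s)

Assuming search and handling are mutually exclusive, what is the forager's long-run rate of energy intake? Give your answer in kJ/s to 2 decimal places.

R = Σλ_iE_i / (1 + Σλ_ih_i)
Numerator: 0.092×19.5 + 0.034×7.11 + 0.011×10.6 + 0.081×15.7 = 3.424
Denominator: 1 + 0.092×29.5 + 0.034×29.8 + 0.011×32.7 + 0.081×34.2 = 7.857
R = 3.424/7.857 = 0.4358 kJ/s

0.44 kJ/s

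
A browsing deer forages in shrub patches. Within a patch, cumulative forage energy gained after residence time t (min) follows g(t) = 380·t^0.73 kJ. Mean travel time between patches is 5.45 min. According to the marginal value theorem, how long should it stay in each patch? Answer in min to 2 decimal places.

14.74 min

Optimal t* satisfies g'(t*) = g(t*)/(T + t*).
g'(t) = 0.73·380·t^-0.27. Setting 0.73·380·t^-0.27 = 380·t^0.73/(5.45+t) gives 0.73(5.45+t) = t, so 0.27·t = 0.73×5.45.
t* = 0.73×5.45/0.27 = 14.74 min.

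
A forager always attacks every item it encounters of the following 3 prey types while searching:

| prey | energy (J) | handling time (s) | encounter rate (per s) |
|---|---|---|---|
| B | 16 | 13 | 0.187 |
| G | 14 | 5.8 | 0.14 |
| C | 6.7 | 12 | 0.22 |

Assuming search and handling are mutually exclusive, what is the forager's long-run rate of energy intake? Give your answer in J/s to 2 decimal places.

0.93 J/s

Energy encountered per unit search time: 0.187×16 + 0.14×14 + 0.22×6.7 = 6.426 J/s.
Handling time per unit search time: 0.187×13 + 0.14×5.8 + 0.22×12 = 5.883.
Rate = 6.426/(1 + 5.883) = 0.9336 J/s.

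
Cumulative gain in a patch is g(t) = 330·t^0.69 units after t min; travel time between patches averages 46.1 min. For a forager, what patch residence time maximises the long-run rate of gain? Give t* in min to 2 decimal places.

102.61 min

Maximise g(t)/(T+t): set derivative to zero → g'(t)(T+t) = g(t).
g'(t) = 0.69·330·t^-0.31. Setting 0.69·330·t^-0.31 = 330·t^0.69/(46.1+t) gives 0.69(46.1+t) = t, so 0.31·t = 0.69×46.1.
t* = 0.69×46.1/0.31 = 102.6 min.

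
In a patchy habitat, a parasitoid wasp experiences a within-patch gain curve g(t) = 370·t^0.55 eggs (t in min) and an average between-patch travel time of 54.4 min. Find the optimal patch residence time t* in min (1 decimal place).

Maximise g(t)/(T+t): set derivative to zero → g'(t)(T+t) = g(t).
g'(t) = 0.55·370·t^-0.45. Setting 0.55·370·t^-0.45 = 370·t^0.55/(54.4+t) gives 0.55(54.4+t) = t, so 0.45·t = 0.55×54.4.
t* = 0.55×54.4/0.45 = 66.49 min.

66.5 min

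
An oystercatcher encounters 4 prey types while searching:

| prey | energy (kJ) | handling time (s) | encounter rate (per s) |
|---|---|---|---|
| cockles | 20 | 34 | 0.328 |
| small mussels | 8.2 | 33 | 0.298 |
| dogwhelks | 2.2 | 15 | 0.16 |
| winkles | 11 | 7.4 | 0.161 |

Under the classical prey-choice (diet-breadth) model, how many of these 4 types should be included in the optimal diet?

Rank by E/h (kJ/s): winkles 1.49, cockles 0.588, small mussels 0.248, dogwhelks 0.147. Include each in turn until the next type's E/h falls below the running intake rate.
Rate on top 1: 0.8082. cockles: 0.588 < 0.8082 → exclude; stop.
Optimal diet: winkles — 1 of 4 types.

1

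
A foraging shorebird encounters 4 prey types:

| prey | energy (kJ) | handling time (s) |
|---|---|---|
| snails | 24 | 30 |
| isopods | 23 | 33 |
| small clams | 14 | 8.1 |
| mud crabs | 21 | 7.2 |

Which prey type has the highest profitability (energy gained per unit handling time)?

mud crabs

In descending order of E/h:
mud crabs: 21/7.2 = 2.92 kJ/s
small clams: 14/8.1 = 1.73 kJ/s
snails: 24/30 = 0.8 kJ/s
isopods: 23/33 = 0.697 kJ/s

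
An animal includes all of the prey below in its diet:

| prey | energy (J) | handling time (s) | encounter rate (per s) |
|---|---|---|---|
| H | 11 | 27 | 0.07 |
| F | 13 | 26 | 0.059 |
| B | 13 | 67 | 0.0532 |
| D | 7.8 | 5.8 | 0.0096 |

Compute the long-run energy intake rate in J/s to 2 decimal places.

R = Σλ_iE_i / (1 + Σλ_ih_i)
Numerator: 0.07×11 + 0.059×13 + 0.0532×13 + 0.0096×7.8 = 2.303
Denominator: 1 + 0.07×27 + 0.059×26 + 0.0532×67 + 0.0096×5.8 = 8.044
R = 2.303/8.044 = 0.2864 J/s

0.29 J/s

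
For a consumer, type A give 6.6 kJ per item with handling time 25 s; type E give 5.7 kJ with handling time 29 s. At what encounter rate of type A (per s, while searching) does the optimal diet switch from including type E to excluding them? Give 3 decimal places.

0.117 per s

The zero-one rule: include type E iff E₂/h₂ > λE₁/(1+λh₁). Equality gives the switch point.
λE₁h₂ = E₂ + λE₂h₁ ⇒ λ = E₂/(E₁h₂ − E₂h₁) = 5.7/(191.4 − 142.5) = 0.1166 per s.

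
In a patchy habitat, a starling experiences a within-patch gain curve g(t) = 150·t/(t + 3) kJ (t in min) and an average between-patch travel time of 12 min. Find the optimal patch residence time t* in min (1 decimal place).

6.0 min

By the marginal value theorem, leave when the instantaneous gain rate g'(t) equals the habitat-wide average g(t)/(T + t).
g'(t) = 150·3/(t + 3)². Setting 150·3/(t+3)² = 150t/[(t+3)(12+t)] gives 3(12+t) = t(t+3), so t² = 3×12 = 36.
t* = √36 = 6 min.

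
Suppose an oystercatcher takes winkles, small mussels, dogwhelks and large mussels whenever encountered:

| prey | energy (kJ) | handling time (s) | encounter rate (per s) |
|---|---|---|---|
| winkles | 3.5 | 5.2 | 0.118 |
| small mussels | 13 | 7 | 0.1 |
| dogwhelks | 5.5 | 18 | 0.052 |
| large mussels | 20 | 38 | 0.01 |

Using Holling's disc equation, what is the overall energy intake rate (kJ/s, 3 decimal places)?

0.606 kJ/s

R = (0.118×3.5 + 0.1×13 + 0.052×5.5 + 0.01×20) / (1 + 0.118×5.2 + 0.1×7 + 0.052×18 + 0.01×38) = 2.199/3.63 = 0.6059 kJ/s.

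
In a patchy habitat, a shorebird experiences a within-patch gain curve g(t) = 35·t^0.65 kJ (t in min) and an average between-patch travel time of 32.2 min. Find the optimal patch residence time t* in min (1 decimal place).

By the marginal value theorem, leave when the instantaneous gain rate g'(t) equals the habitat-wide average g(t)/(T + t).
g'(t) = 0.65·35·t^-0.35. Setting 0.65·35·t^-0.35 = 35·t^0.65/(32.2+t) gives 0.65(32.2+t) = t, so 0.35·t = 0.65×32.2.
t* = 0.65×32.2/0.35 = 59.8 min.

59.8 min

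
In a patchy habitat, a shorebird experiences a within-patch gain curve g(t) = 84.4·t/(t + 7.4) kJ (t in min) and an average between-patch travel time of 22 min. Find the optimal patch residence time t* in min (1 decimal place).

12.8 min

Maximise g(t)/(T+t): set derivative to zero → g'(t)(T+t) = g(t).
g'(t) = 84.4·7.4/(t + 7.4)². Setting 84.4·7.4/(t+7.4)² = 84.4t/[(t+7.4)(22+t)] gives 7.4(22+t) = t(t+7.4), so t² = 7.4×22 = 162.8.
t* = √162.8 = 12.76 min.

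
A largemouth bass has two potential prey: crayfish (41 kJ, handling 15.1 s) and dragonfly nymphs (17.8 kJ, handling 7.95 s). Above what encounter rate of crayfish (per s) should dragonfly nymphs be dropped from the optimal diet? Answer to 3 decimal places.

0.311 per s

At the threshold, the rate on crayfish alone equals the profitability of dragonfly nymphs: λ·41/(1 + λ·15.1) = 17.8/7.95 = 2.239.
Rearranging, λ(41 − 2.239×15.1) = 2.239, so λ = 2.239/7.191 = 0.3114 per s.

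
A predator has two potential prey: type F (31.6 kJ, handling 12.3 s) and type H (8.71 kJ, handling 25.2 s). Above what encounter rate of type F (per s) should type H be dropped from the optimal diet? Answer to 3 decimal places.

0.013 per s

Drop type H once their profitability E₂/h₂ falls below the rate achievable on type F alone: E₂/h₂ = λE₁/(1 + λh₁).
Solve for λ: λE₁h₂ = E₂(1 + λh₁) → λ(E₁h₂ − E₂h₁) = E₂ → λ = E₂/(E₁h₂ − E₂h₁).
λ = 8.71/(31.6×25.2 − 8.71×12.3) = 8.71/689.2 = 0.01264 per s.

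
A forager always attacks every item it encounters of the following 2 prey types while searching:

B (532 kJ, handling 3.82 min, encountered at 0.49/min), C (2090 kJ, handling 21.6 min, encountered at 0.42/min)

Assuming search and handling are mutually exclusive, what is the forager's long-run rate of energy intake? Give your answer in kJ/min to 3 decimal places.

95.320 kJ/min

R = (0.49×532 + 0.42×2090) / (1 + 0.49×3.82 + 0.42×21.6) = 1138/11.94 = 95.32 kJ/min.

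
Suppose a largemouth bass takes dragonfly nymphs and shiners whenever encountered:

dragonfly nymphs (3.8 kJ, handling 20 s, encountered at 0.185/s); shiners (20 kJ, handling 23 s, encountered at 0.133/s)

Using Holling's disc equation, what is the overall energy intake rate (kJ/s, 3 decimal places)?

0.433 kJ/s

R = (0.185×3.8 + 0.133×20) / (1 + 0.185×20 + 0.133×23) = 3.363/7.759 = 0.4334 kJ/s.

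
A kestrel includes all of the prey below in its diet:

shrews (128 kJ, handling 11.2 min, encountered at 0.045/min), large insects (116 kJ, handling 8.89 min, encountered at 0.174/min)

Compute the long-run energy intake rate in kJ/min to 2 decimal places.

R = (0.045×128 + 0.174×116) / (1 + 0.045×11.2 + 0.174×8.89) = 25.94/3.051 = 8.504 kJ/min.

8.50 kJ/min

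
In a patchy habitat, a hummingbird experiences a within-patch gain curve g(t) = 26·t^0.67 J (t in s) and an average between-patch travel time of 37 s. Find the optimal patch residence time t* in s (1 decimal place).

75.1 s

Optimal t* satisfies g'(t*) = g(t*)/(T + t*).
g'(t) = 0.67·26·t^-0.33. Setting 0.67·26·t^-0.33 = 26·t^0.67/(37+t) gives 0.67(37+t) = t, so 0.33·t = 0.67×37.
t* = 0.67×37/0.33 = 75.12 s.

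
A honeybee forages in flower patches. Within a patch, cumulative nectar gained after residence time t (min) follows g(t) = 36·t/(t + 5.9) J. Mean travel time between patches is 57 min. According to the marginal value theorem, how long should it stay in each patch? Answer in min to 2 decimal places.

18.34 min

By the marginal value theorem, leave when the instantaneous gain rate g'(t) equals the habitat-wide average g(t)/(T + t).
g'(t) = 36·5.9/(t + 5.9)². Setting 36·5.9/(t+5.9)² = 36t/[(t+5.9)(57+t)] gives 5.9(57+t) = t(t+5.9), so t² = 5.9×57 = 336.3.
t* = √336.3 = 18.34 min.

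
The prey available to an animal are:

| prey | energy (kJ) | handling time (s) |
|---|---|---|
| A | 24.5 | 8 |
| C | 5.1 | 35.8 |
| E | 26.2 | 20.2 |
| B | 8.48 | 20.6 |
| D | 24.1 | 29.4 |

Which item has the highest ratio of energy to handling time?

Profitability E/h (kJ/s): A = 24.5/8 = 3.06, C = 5.1/35.8 = 0.142, E = 26.2/20.2 = 1.3, B = 8.48/20.6 = 0.412, D = 24.1/29.4 = 0.82.
Ranked: A > E > D > B > C.

A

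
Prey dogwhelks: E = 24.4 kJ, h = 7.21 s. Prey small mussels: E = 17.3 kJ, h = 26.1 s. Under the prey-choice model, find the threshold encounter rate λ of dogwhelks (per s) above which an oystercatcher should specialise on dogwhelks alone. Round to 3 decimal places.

Drop small mussels once their profitability E₂/h₂ falls below the rate achievable on dogwhelks alone: E₂/h₂ = λE₁/(1 + λh₁).
Solve for λ: λE₁h₂ = E₂(1 + λh₁) → λ(E₁h₂ − E₂h₁) = E₂ → λ = E₂/(E₁h₂ − E₂h₁).
λ = 17.3/(24.4×26.1 − 17.3×7.21) = 17.3/512.1 = 0.03378 per s.

0.034 per s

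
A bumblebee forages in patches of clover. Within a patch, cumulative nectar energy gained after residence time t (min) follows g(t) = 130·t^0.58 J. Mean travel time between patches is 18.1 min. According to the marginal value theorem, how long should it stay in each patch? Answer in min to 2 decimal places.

By the marginal value theorem, leave when the instantaneous gain rate g'(t) equals the habitat-wide average g(t)/(T + t).
g'(t) = 0.58·130·t^-0.42. Setting 0.58·130·t^-0.42 = 130·t^0.58/(18.1+t) gives 0.58(18.1+t) = t, so 0.42·t = 0.58×18.1.
t* = 0.58×18.1/0.42 = 25 min.

25.00 min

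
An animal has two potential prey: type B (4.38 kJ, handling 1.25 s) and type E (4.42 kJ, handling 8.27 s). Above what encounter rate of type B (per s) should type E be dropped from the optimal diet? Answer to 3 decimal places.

The zero-one rule: include type E iff E₂/h₂ > λE₁/(1+λh₁). Equality gives the switch point.
λE₁h₂ = E₂ + λE₂h₁ ⇒ λ = E₂/(E₁h₂ − E₂h₁) = 4.42/(36.22 − 5.525) = 0.144 per s.

0.144 per s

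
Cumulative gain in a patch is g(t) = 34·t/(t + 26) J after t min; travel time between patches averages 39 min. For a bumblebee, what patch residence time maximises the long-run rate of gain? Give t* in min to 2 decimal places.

By the marginal value theorem, leave when the instantaneous gain rate g'(t) equals the habitat-wide average g(t)/(T + t).
g'(t) = 34·26/(t + 26)². Setting 34·26/(t+26)² = 34t/[(t+26)(39+t)] gives 26(39+t) = t(t+26), so t² = 26×39 = 1014.
t* = √1014 = 31.84 min.

31.84 min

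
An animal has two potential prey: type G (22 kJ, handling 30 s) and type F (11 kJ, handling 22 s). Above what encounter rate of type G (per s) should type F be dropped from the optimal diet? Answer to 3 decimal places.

Drop type F once their profitability E₂/h₂ falls below the rate achievable on type G alone: E₂/h₂ = λE₁/(1 + λh₁).
Solve for λ: λE₁h₂ = E₂(1 + λh₁) → λ(E₁h₂ − E₂h₁) = E₂ → λ = E₂/(E₁h₂ − E₂h₁).
λ = 11/(22×22 − 11×30) = 11/154 = 0.07143 per s.

0.071 per s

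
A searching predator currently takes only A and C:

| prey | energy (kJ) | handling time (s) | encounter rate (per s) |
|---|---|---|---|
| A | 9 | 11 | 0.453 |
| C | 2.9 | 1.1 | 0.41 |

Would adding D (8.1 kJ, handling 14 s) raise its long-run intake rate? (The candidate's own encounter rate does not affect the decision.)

Intake rate on the current diet: R = (0.453×9 + 0.41×2.9) / (1 + 0.453×11 + 0.41×1.1) = 5.266/6.434 = 0.8185 kJ/s.
D: E/h = 8.1/14 = 0.5786 kJ/s.
0.5786 < 0.8185, so adding D would lower the average — exclude it.

No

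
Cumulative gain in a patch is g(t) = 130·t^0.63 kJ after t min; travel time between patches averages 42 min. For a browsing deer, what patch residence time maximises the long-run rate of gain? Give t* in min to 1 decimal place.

Optimal t* satisfies g'(t*) = g(t*)/(T + t*).
g'(t) = 0.63·130·t^-0.37. Setting 0.63·130·t^-0.37 = 130·t^0.63/(42+t) gives 0.63(42+t) = t, so 0.37·t = 0.63×42.
t* = 0.63×42/0.37 = 71.51 min.

71.5 min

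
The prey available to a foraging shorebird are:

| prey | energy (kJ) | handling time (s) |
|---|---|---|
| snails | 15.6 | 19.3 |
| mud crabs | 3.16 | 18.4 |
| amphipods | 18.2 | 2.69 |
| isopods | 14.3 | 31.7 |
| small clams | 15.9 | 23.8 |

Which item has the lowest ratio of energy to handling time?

Profitability E/h (kJ/s): snails = 15.6/19.3 = 0.808, mud crabs = 3.16/18.4 = 0.172, amphipods = 18.2/2.69 = 6.77, isopods = 14.3/31.7 = 0.451, small clams = 15.9/23.8 = 0.668.
Ranked: amphipods > snails > small clams > isopods > mud crabs.

mud crabs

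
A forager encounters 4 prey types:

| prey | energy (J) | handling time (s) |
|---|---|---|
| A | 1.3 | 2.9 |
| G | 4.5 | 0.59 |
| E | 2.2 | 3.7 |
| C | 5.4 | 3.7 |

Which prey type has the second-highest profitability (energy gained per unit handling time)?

Profitability E/h (J/s): A = 1.3/2.9 = 0.448, G = 4.5/0.59 = 7.63, E = 2.2/3.7 = 0.595, C = 5.4/3.7 = 1.46.
Ranked: G > C > E > A.

C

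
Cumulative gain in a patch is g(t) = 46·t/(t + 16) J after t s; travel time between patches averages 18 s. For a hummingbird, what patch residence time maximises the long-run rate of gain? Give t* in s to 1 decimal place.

17.0 s

Maximise g(t)/(T+t): set derivative to zero → g'(t)(T+t) = g(t).
g'(t) = 46·16/(t + 16)². Setting 46·16/(t+16)² = 46t/[(t+16)(18+t)] gives 16(18+t) = t(t+16), so t² = 16×18 = 288.
t* = √288 = 16.97 s.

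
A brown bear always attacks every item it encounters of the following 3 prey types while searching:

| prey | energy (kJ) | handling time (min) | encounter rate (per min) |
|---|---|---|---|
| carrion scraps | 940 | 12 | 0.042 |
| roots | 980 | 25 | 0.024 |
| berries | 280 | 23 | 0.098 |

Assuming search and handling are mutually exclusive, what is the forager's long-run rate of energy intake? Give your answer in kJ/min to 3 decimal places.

Energy encountered per unit search time: 0.042×940 + 0.024×980 + 0.098×280 = 90.44 kJ/min.
Handling time per unit search time: 0.042×12 + 0.024×25 + 0.098×23 = 3.358.
Rate = 90.44/(1 + 3.358) = 20.75 kJ/min.

20.753 kJ/min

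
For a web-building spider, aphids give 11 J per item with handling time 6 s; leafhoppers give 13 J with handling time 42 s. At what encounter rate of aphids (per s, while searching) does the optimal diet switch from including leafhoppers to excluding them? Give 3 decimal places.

0.034 per s

At the threshold, the rate on aphids alone equals the profitability of leafhoppers: λ·11/(1 + λ·6) = 13/42 = 0.3095.
Rearranging, λ(11 − 0.3095×6) = 0.3095, so λ = 0.3095/9.143 = 0.03385 per s.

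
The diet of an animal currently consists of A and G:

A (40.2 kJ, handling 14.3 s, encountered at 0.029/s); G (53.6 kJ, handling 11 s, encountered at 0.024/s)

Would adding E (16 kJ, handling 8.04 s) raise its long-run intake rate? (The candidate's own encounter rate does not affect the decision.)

Current rate: (0.029×40.2 + 0.024×53.6)/(1 + 0.029×14.3 + 0.024×11) = 1.461 kJ/s.
E: E/h = 16/8.04 = 1.99 kJ/s.
Since 1.99 > R, including E increases the long-run rate.

Yes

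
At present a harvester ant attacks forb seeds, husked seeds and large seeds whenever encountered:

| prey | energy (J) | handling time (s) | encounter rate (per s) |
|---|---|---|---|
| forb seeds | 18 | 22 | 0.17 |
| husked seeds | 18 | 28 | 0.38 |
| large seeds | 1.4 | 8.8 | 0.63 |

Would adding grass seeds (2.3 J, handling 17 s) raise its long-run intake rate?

On forb seeds, husked seeds and large seeds alone, R = ΣλE/(1+Σλh) = 10.78/20.92 = 0.5153 J/s.
grass seeds: E/h = 2.3/17 = 0.1353 J/s.
0.1353 < 0.5153, so adding grass seeds would lower the average — exclude it.

No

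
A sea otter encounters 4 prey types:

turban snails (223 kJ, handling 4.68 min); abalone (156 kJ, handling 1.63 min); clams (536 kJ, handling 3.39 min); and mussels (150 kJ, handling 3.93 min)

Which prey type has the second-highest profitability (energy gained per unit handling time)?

abalone

Profitability E/h (kJ/min): turban snails = 223/4.68 = 47.6, abalone = 156/1.63 = 95.7, clams = 536/3.39 = 158, mussels = 150/3.93 = 38.2.
Ranked: clams > abalone > turban snails > mussels.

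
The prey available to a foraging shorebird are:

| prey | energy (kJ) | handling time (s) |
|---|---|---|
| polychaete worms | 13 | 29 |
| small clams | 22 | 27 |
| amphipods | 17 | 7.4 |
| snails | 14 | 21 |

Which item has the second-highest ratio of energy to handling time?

small clams

Profitability E/h (kJ/s): polychaete worms = 13/29 = 0.448, small clams = 22/27 = 0.815, amphipods = 17/7.4 = 2.3, snails = 14/21 = 0.667.
Ranked: amphipods > small clams > snails > polychaete worms.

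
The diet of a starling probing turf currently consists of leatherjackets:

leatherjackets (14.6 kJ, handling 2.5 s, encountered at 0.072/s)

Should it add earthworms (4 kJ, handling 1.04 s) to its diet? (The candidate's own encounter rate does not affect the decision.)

On leatherjackets alone, R = ΣλE/(1+Σλh) = 1.051/1.18 = 0.8908 kJ/s.
earthworms: E/h = 4/1.04 = 3.846 kJ/s.
3.846 > 0.8908, so adding earthworms raises the average — include it.

Yes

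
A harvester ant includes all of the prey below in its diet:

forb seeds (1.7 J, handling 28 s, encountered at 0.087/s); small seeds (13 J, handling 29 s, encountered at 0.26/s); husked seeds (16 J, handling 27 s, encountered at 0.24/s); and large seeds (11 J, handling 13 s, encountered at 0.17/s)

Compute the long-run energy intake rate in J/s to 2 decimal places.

R = Σλ_iE_i / (1 + Σλ_ih_i)
Numerator: 0.087×1.7 + 0.26×13 + 0.24×16 + 0.17×11 = 9.238
Denominator: 1 + 0.087×28 + 0.26×29 + 0.24×27 + 0.17×13 = 19.67
R = 9.238/19.67 = 0.4697 J/s

0.47 J/s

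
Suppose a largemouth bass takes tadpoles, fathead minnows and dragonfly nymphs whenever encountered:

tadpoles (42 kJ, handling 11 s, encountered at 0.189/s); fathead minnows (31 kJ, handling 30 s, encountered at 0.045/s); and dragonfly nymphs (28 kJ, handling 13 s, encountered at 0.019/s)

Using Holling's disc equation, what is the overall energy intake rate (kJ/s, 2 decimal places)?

R = Σλ_iE_i / (1 + Σλ_ih_i)
Numerator: 0.189×42 + 0.045×31 + 0.019×28 = 9.865
Denominator: 1 + 0.189×11 + 0.045×30 + 0.019×13 = 4.676
R = 9.865/4.676 = 2.11 kJ/s

2.11 kJ/s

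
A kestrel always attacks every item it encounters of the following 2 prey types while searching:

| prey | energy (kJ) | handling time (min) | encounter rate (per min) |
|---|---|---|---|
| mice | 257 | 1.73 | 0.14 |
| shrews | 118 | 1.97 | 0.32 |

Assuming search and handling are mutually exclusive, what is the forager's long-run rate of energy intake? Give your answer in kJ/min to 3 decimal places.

R = (0.14×257 + 0.32×118) / (1 + 0.14×1.73 + 0.32×1.97) = 73.74/1.873 = 39.38 kJ/min.

39.378 kJ/min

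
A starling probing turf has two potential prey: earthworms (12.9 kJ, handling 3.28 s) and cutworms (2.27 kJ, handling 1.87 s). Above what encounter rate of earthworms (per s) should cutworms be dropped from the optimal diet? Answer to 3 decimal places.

0.136 per s

At the threshold, the rate on earthworms alone equals the profitability of cutworms: λ·12.9/(1 + λ·3.28) = 2.27/1.87 = 1.214.
Rearranging, λ(12.9 − 1.214×3.28) = 1.214, so λ = 1.214/8.918 = 0.1361 per s.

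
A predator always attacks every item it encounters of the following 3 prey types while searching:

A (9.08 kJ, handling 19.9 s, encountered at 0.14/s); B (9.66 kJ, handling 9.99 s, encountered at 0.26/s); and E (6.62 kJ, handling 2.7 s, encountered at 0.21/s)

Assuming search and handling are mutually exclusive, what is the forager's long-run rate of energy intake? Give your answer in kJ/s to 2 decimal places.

0.74 kJ/s

Energy encountered per unit search time: 0.14×9.08 + 0.26×9.66 + 0.21×6.62 = 5.173 kJ/s.
Handling time per unit search time: 0.14×19.9 + 0.26×9.99 + 0.21×2.7 = 5.95.
Rate = 5.173/(1 + 5.95) = 0.7443 kJ/s.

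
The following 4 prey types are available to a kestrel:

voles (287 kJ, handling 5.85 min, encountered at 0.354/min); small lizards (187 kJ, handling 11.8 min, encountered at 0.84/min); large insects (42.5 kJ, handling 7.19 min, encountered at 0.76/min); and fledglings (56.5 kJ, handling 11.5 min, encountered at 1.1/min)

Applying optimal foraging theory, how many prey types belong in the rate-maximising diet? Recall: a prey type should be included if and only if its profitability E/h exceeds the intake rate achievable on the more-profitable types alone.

1

E/h in descending order: voles 49.1, small lizards 15.8, large insects 5.91, fledglings 4.91 kJ/min. The optimal diet is the largest prefix of this list for which every included type satisfies E_i/h_i > R on the types above it.
Rate on top 1: 33.08. small lizards: 15.8 < 33.08 → exclude; stop.
Optimal diet: voles — 1 of 4 types.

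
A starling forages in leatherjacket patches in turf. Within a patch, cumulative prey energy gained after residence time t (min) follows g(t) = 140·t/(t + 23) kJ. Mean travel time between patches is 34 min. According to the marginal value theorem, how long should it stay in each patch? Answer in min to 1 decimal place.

28.0 min

Maximise g(t)/(T+t): set derivative to zero → g'(t)(T+t) = g(t).
g'(t) = 140·23/(t + 23)². Setting 140·23/(t+23)² = 140t/[(t+23)(34+t)] gives 23(34+t) = t(t+23), so t² = 23×34 = 782.
t* = √782 = 27.96 min.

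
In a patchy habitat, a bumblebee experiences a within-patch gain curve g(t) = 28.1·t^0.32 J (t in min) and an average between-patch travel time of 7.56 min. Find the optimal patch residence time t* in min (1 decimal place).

3.6 min

By the marginal value theorem, leave when the instantaneous gain rate g'(t) equals the habitat-wide average g(t)/(T + t).
g'(t) = 0.32·28.1·t^-0.68. Setting 0.32·28.1·t^-0.68 = 28.1·t^0.32/(7.56+t) gives 0.32(7.56+t) = t, so 0.68·t = 0.32×7.56.
t* = 0.32×7.56/0.68 = 3.558 min.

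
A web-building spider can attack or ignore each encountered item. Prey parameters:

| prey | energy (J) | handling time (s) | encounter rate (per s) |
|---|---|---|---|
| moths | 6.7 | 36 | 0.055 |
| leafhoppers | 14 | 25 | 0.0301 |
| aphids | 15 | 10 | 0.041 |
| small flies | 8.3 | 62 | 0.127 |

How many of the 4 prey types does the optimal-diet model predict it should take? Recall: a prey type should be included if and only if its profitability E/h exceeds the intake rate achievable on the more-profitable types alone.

Rank by E/h (J/s): aphids 1.5, leafhoppers 0.56, moths 0.186, small flies 0.134. Include each in turn until the next type's E/h falls below the running intake rate.
Rate on top 1: 0.4362. leafhoppers: 0.56 > 0.4362 → include.
Rate on top 2: 0.4793. moths: 0.186 < 0.4793 → exclude; stop.
Optimal diet: aphids, leafhoppers — 2 of 4 types.

2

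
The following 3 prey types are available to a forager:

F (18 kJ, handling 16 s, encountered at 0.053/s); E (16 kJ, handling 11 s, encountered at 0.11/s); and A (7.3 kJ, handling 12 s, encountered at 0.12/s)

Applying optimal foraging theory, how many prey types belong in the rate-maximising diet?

Profitabilities (E/h, kJ/s): E 1.45, F 1.12, A 0.608. Add prey in this order while the next type's profitability exceeds the intake rate on those already taken.
Rate on top 1: 0.7964. F: 1.12 > 0.7964 → include.
Rate on top 2: 0.8875. A: 0.608 < 0.8875 → exclude; stop.
Optimal diet: E, F — 2 of 3 types.

2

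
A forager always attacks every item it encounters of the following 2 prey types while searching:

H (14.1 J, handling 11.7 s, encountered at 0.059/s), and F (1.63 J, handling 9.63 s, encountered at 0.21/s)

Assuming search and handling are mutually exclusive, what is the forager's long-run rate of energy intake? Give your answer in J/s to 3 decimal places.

R = Σλ_iE_i / (1 + Σλ_ih_i)
Numerator: 0.059×14.1 + 0.21×1.63 = 1.174
Denominator: 1 + 0.059×11.7 + 0.21×9.63 = 3.713
R = 1.174/3.713 = 0.3163 J/s

0.316 J/s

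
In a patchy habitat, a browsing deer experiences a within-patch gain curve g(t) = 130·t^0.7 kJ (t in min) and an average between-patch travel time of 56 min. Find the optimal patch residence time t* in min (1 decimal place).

By the marginal value theorem, leave when the instantaneous gain rate g'(t) equals the habitat-wide average g(t)/(T + t).
g'(t) = 0.7·130·t^-0.3. Setting 0.7·130·t^-0.3 = 130·t^0.7/(56+t) gives 0.7(56+t) = t, so 0.30·t = 0.7×56.
t* = 0.7×56/0.30 = 130.7 min.

130.7 min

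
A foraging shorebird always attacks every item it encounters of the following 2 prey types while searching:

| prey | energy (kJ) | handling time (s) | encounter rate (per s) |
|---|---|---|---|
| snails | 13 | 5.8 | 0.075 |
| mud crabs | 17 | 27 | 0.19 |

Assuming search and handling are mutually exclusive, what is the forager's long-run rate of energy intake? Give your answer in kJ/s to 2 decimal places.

Energy encountered per unit search time: 0.075×13 + 0.19×17 = 4.205 kJ/s.
Handling time per unit search time: 0.075×5.8 + 0.19×27 = 5.565.
Rate = 4.205/(1 + 5.565) = 0.6405 kJ/s.

0.64 kJ/s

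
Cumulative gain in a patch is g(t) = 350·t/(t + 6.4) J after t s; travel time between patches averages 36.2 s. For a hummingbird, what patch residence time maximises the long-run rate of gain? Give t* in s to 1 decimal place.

Maximise g(t)/(T+t): set derivative to zero → g'(t)(T+t) = g(t).
g'(t) = 350·6.4/(t + 6.4)². Setting 350·6.4/(t+6.4)² = 350t/[(t+6.4)(36.2+t)] gives 6.4(36.2+t) = t(t+6.4), so t² = 6.4×36.2 = 231.7.
t* = √231.7 = 15.22 s.

15.2 s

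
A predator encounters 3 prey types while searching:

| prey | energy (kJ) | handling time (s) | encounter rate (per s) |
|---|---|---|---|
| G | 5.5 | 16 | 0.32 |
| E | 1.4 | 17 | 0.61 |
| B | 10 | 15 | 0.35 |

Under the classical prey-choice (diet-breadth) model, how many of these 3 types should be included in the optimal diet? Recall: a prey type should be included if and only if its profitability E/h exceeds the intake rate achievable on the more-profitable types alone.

1

Rank by E/h (kJ/s): B 0.667, G 0.344, E 0.0824. Include each in turn until the next type's E/h falls below the running intake rate.
Rate on top 1: 0.56. G: 0.344 < 0.56 → exclude; stop.
Optimal diet: B — 1 of 3 types.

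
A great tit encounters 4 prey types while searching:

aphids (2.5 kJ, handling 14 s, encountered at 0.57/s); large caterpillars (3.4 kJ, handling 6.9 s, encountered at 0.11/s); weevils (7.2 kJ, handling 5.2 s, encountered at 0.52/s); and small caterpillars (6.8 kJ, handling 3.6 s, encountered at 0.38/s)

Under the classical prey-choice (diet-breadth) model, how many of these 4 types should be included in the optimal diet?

Rank by E/h (kJ/s): small caterpillars 1.89, weevils 1.38, large caterpillars 0.493, aphids 0.179. Include each in turn until the next type's E/h falls below the running intake rate.
Rate on top 1: 1.091. weevils: 1.38 > 1.091 → include.
Rate on top 2: 1.248. large caterpillars: 0.493 < 1.248 → exclude; stop.
Optimal diet: small caterpillars, weevils — 2 of 4 types.

2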